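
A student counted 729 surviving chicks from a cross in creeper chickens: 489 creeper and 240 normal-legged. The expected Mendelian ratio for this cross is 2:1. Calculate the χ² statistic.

0.056

Under the 2:1 hypothesis (Σ ratio = 3, N = 729):
  creeper: 729 × 2/3 = 486
  normal-legged: 729 × 1/3 = 243
χ² = Σ (O − E)² / E
  creeper: (489 − 486)² / 486 = 0.0185
  normal-legged: (240 − 243)² / 243 = 0.0370
χ² = 0.0185 + 0.0370 = 0.0555 ≈ 0.056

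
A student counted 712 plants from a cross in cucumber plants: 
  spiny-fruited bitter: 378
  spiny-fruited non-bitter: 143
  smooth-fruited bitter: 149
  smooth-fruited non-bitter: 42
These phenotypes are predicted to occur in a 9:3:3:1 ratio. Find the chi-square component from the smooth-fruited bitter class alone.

1.800

Total ratio parts = 16. Expected numbers out of 712:
  spiny-fruited bitter: 712 × 9/16 = 400.5
  spiny-fruited non-bitter: 712 × 3/16 = 133.5
  smooth-fruited bitter: 712 × 3/16 = 133.5
  smooth-fruited non-bitter: 712 × 1/16 = 44.5
Contribution of smooth-fruited bitter: (149 − 133.5)² / 133.5 = 1.7996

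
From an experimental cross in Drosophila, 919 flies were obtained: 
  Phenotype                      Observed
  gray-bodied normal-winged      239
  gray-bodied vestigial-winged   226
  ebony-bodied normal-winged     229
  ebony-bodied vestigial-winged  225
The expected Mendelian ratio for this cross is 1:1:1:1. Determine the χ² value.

Expected counts for N = 919 under a 1:1:1:1 ratio (total parts = 4):
  gray-bodied normal-winged: 919 × 1/4 = 229.75
  gray-bodied vestigial-winged: 919 × 1/4 = 229.75
  ebony-bodied normal-winged: 919 × 1/4 = 229.75
  ebony-bodied vestigial-winged: 919 × 1/4 = 229.75
χ² = Σ (O − E)² / E
  gray-bodied normal-winged: (239 − 229.75)² / 229.75 = 0.3724
  gray-bodied vestigial-winged: (226 − 229.75)² / 229.75 = 0.0612
  ebony-bodied normal-winged: (229 − 229.75)² / 229.75 = 0.0024
  ebony-bodied vestigial-winged: (225 − 229.75)² / 229.75 = 0.0982
χ² = 0.3724 + 0.0612 + 0.0024 + 0.0982 = 0.5342 ≈ 0.534

0.534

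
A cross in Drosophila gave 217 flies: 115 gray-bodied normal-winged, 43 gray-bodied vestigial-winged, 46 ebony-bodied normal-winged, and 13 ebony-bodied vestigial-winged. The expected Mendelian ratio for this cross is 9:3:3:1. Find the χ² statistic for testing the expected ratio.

Total ratio parts = 16. Expected numbers out of 217:
  gray-bodied normal-winged: 217 × 9/16 = 122.0625
  gray-bodied vestigial-winged: 217 × 3/16 = 40.6875
  ebony-bodied normal-winged: 217 × 3/16 = 40.6875
  ebony-bodied vestigial-winged: 217 × 1/16 = 13.5625
χ² = Σ (O − E)² / E
  gray-bodied normal-winged: (115 − 122.0625)² / 122.0625 = 0.4086
  gray-bodied vestigial-winged: (43 − 40.6875)² / 40.6875 = 0.1314
  ebony-bodied normal-winged: (46 − 40.6875)² / 40.6875 = 0.6936
  ebony-bodied vestigial-winged: (13 − 13.5625)² / 13.5625 = 0.0233
χ² = 0.4086 + 0.1314 + 0.6936 + 0.0233 = 1.2569 ≈ 1.257

1.257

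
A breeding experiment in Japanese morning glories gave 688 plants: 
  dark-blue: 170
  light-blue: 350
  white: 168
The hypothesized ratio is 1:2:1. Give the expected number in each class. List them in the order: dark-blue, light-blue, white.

172, 344, 172

Under the 1:2:1 hypothesis (Σ ratio = 4, N = 688):
  dark-blue: 688 × 1/4 = 172
  light-blue: 688 × 2/4 = 344
  white: 688 × 1/4 = 172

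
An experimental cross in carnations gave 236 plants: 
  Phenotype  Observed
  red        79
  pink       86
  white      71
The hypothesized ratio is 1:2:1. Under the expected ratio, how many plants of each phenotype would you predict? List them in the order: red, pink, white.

59, 118, 59

Under the 1:2:1 hypothesis (Σ ratio = 4, N = 236):
  red: 236 × 1/4 = 59
  pink: 236 × 2/4 = 118
  white: 236 × 1/4 = 59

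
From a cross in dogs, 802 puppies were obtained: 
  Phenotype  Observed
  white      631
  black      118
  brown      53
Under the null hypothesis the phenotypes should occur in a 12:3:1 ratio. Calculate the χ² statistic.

8.582

Under the 12:3:1 hypothesis (Σ ratio = 16, N = 802):
  white: 802 × 12/16 = 601.5
  black: 802 × 3/16 = 150.375
  brown: 802 × 1/16 = 50.125
χ² = Σ (O − E)² / E
  white: (631 − 601.5)² / 601.5 = 1.4468
  black: (118 − 150.375)² / 150.375 = 6.9702
  brown: (53 − 50.125)² / 50.125 = 0.1649
χ² = 1.4468 + 6.9702 + 0.1649 = 8.5819 ≈ 8.582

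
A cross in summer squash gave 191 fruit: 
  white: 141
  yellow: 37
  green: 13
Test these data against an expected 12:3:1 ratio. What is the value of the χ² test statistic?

Under the 12:3:1 hypothesis (Σ ratio = 16, N = 191):
  white: 191 × 12/16 = 143.25
  yellow: 191 × 3/16 = 35.8125
  green: 191 × 1/16 = 11.9375
χ² = Σ (O − E)² / E
  white: (141 − 143.25)² / 143.25 = 0.0353
  yellow: (37 − 35.8125)² / 35.8125 = 0.0394
  green: (13 − 11.9375)² / 11.9375 = 0.0946
χ² = 0.0353 + 0.0394 + 0.0946 = 0.1693 ≈ 0.169

0.169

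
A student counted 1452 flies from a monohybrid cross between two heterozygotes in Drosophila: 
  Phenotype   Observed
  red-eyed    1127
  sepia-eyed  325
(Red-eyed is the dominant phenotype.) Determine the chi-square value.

5.304

For a monohybrid cross between heterozygotes with complete dominance, the expected phenotypic ratio is 3:1.
Expected counts for N = 1452 under a 3:1 ratio (total parts = 4):
  red-eyed: 1452 × 3/4 = 1089
  sepia-eyed: 1452 × 1/4 = 363
χ² = Σ (O − E)² / E
  red-eyed: (1127 − 1089)² / 1089 = 1.3260
  sepia-eyed: (325 − 363)² / 363 = 3.9780
χ² = 1.3260 + 3.9780 = 5.304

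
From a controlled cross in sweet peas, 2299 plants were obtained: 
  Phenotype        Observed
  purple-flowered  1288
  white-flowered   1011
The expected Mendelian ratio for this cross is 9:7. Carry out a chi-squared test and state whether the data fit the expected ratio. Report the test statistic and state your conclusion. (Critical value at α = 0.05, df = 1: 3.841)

The 9:7 ratio has 16 parts, so with N = 2299 the expected counts are:
  purple-flowered: 2299 × 9/16 = 1293.1875
  white-flowered: 2299 × 7/16 = 1005.8125
χ² = Σ (O − E)² / E
  purple-flowered: (1288 − 1293.1875)² / 1293.1875 = 0.0208
  white-flowered: (1011 − 1005.8125)² / 1005.8125 = 0.0268
χ² = 0.0208 + 0.0268 = 0.0476 ≈ 0.048
Degrees of freedom = 2 − 1 = 1; critical value at α = 0.05 is 3.841.
Since 0.048 < 3.841, we fail to reject the null hypothesis — the data are consistent with the 9:7 ratio.

0.048; consistent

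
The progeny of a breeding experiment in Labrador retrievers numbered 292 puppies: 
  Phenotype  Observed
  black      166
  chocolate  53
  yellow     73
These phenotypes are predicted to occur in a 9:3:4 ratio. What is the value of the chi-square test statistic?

Under the 9:3:4 hypothesis (Σ ratio = 16, N = 292):
  black: 292 × 9/16 = 164.25
  chocolate: 292 × 3/16 = 54.75
  yellow: 292 × 4/16 = 73
χ² = Σ (O − E)² / E
  black: (166 − 164.25)² / 164.25 = 0.0186
  chocolate: (53 − 54.75)² / 54.75 = 0.0559
  yellow: (73 − 73)² / 73 = 0.0000
χ² = 0.0186 + 0.0559 + 0.0000 = 0.0745 ≈ 0.075

0.075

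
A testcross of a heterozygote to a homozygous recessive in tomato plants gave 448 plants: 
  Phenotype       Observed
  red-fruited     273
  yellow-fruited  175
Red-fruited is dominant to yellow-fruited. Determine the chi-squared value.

21.438

A testcross of a heterozygote (Aa × aa) gives a 1:1 phenotypic ratio.
Total ratio parts = 2. Expected numbers out of 448:
  red-fruited: 448 × 1/2 = 224
  yellow-fruited: 448 × 1/2 = 224
χ² = Σ (O − E)² / E
  red-fruited: (273 − 224)² / 224 = 10.7188
  yellow-fruited: (175 − 224)² / 224 = 10.7188
χ² = 10.7188 + 10.7188 = 21.4376 ≈ 21.438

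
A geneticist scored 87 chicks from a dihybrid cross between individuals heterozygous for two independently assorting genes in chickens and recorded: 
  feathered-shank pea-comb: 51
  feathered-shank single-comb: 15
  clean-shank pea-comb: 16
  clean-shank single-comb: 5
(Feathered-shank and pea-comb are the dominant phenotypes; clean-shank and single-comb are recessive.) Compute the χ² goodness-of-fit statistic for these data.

0.234

A dihybrid F₂ with independent assortment and complete dominance at both loci gives a 9:3:3:1 phenotypic ratio.
Total ratio parts = 16. Expected numbers out of 87:
  feathered-shank pea-comb: 87 × 9/16 = 48.9375
  feathered-shank single-comb: 87 × 3/16 = 16.3125
  clean-shank pea-comb: 87 × 3/16 = 16.3125
  clean-shank single-comb: 87 × 1/16 = 5.4375
χ² = Σ (O − E)² / E
  feathered-shank pea-comb: (51 − 48.9375)² / 48.9375 = 0.0869
  feathered-shank single-comb: (15 − 16.3125)² / 16.3125 = 0.1056
  clean-shank pea-comb: (16 − 16.3125)² / 16.3125 = 0.0060
  clean-shank single-comb: (5 − 5.4375)² / 5.4375 = 0.0352
χ² = 0.0869 + 0.1056 + 0.0060 + 0.0352 = 0.2337 ≈ 0.234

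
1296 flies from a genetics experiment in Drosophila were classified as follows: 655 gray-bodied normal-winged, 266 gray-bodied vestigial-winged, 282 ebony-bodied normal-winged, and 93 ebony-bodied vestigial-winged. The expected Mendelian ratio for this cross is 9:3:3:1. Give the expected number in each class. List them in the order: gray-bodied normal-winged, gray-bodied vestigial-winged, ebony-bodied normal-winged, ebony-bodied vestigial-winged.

729, 243, 243, 81

Under the 9:3:3:1 hypothesis (Σ ratio = 16, N = 1296):
  gray-bodied normal-winged: 1296 × 9/16 = 729
  gray-bodied vestigial-winged: 1296 × 3/16 = 243
  ebony-bodied normal-winged: 1296 × 3/16 = 243
  ebony-bodied vestigial-winged: 1296 × 1/16 = 81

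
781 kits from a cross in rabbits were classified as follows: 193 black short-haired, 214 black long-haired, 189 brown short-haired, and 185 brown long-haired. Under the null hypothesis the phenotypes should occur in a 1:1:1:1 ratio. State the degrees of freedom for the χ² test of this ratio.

A goodness-of-fit test with 4 phenotype classes has df = 4 − 1 = 3.

3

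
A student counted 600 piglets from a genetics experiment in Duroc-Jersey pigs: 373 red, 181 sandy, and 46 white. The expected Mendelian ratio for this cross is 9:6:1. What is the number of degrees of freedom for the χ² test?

A goodness-of-fit test with 3 phenotype classes has df = 3 − 1 = 2.

2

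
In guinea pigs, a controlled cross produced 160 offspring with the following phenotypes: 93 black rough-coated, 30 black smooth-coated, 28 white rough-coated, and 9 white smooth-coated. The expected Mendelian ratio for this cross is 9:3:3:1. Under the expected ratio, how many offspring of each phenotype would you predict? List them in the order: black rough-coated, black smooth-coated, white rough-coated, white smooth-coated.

Under the 9:3:3:1 hypothesis (Σ ratio = 16, N = 160):
  black rough-coated: 160 × 9/16 = 90
  black smooth-coated: 160 × 3/16 = 30
  white rough-coated: 160 × 3/16 = 30
  white smooth-coated: 160 × 1/16 = 10

90, 30, 30, 10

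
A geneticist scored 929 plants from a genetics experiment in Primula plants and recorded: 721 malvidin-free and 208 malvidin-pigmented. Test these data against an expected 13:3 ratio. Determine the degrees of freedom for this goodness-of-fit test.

A goodness-of-fit test with 2 phenotype classes has df = 2 − 1 = 1.

1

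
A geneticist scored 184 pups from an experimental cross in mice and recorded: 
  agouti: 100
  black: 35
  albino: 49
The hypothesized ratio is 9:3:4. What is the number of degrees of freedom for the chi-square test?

A goodness-of-fit test with 3 phenotype classes has df = 3 − 1 = 2.

2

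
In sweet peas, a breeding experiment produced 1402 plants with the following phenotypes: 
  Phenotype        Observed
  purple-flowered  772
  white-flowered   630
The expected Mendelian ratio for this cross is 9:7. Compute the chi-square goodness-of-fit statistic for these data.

Expected counts for N = 1402 under a 9:7 ratio (total parts = 16):
  purple-flowered: 1402 × 9/16 = 788.625
  white-flowered: 1402 × 7/16 = 613.375
χ² = Σ (O − E)² / E
  purple-flowered: (772 − 788.625)² / 788.625 = 0.3505
  white-flowered: (630 − 613.375)² / 613.375 = 0.4506
χ² = 0.3505 + 0.4506 = 0.8011 ≈ 0.801

0.801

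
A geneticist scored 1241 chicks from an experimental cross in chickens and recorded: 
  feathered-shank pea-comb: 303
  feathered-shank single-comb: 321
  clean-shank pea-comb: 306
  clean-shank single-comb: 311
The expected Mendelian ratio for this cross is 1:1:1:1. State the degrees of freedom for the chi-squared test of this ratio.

A goodness-of-fit test with 4 phenotype classes has df = 4 − 1 = 3.

3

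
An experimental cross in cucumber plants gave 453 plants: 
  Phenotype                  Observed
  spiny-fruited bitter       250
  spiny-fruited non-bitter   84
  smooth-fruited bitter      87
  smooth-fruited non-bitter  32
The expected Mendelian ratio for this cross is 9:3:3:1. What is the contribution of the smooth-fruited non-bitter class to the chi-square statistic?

0.480

The 9:3:3:1 ratio has 16 parts, so with N = 453 the expected counts are:
  spiny-fruited bitter: 453 × 9/16 = 254.8125
  spiny-fruited non-bitter: 453 × 3/16 = 84.9375
  smooth-fruited bitter: 453 × 3/16 = 84.9375
  smooth-fruited non-bitter: 453 × 1/16 = 28.3125
Contribution of smooth-fruited non-bitter: (32 − 28.3125)² / 28.3125 = 0.4803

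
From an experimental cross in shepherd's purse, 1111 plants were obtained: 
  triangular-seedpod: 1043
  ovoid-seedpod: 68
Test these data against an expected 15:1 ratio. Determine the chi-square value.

Total ratio parts = 16. Expected numbers out of 1111:
  triangular-seedpod: 1111 × 15/16 = 1041.5625
  ovoid-seedpod: 1111 × 1/16 = 69.4375
χ² = Σ (O − E)² / E
  triangular-seedpod: (1043 − 1041.5625)² / 1041.5625 = 0.0020
  ovoid-seedpod: (68 − 69.4375)² / 69.4375 = 0.0298
χ² = 0.0020 + 0.0298 = 0.0318 ≈ 0.032

0.032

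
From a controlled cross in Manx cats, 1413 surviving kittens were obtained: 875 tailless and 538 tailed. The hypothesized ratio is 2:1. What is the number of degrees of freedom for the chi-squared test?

1

A goodness-of-fit test with 2 phenotype classes has df = 2 − 1 = 1.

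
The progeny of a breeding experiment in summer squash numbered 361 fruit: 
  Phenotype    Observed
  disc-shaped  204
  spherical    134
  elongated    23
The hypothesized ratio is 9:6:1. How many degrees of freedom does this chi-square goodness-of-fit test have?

A goodness-of-fit test with 3 phenotype classes has df = 3 − 1 = 2.

2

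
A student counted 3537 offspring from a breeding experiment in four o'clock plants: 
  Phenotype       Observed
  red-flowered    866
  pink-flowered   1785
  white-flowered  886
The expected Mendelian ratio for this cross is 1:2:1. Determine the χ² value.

Total ratio parts = 4. Expected numbers out of 3537:
  red-flowered: 3537 × 1/4 = 884.25
  pink-flowered: 3537 × 2/4 = 1768.5
  white-flowered: 3537 × 1/4 = 884.25
χ² = Σ (O − E)² / E
  red-flowered: (866 − 884.25)² / 884.25 = 0.3767
  pink-flowered: (1785 − 1768.5)² / 1768.5 = 0.1539
  white-flowered: (886 − 884.25)² / 884.25 = 0.0035
χ² = 0.3767 + 0.1539 + 0.0035 = 0.5341 ≈ 0.534

0.534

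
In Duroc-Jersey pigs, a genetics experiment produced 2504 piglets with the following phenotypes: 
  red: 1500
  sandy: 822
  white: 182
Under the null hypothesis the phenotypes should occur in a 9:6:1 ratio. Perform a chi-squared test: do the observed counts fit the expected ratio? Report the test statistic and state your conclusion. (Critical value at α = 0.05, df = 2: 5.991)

24.677; not consistent

Expected counts for N = 2504 under a 9:6:1 ratio (total parts = 16):
  red: 2504 × 9/16 = 1408.5
  sandy: 2504 × 6/16 = 939
  white: 2504 × 1/16 = 156.5
χ² = Σ (O − E)² / E
  red: (1500 − 1408.5)² / 1408.5 = 5.9441
  sandy: (822 − 939)² / 939 = 14.5783
  white: (182 − 156.5)² / 156.5 = 4.1550
χ² = 5.9441 + 14.5783 + 4.1550 = 24.6774 ≈ 24.677
Degrees of freedom = 3 − 1 = 2; critical value at α = 0.05 is 5.991.
Since 24.677 > 5.991, we reject the null hypothesis — the data do not fit the 9:6:1 ratio.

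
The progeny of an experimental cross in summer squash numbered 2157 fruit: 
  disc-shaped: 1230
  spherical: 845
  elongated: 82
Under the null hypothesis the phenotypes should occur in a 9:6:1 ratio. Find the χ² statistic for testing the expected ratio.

The 9:6:1 ratio has 16 parts, so with N = 2157 the expected counts are:
  disc-shaped: 2157 × 9/16 = 1213.3125
  spherical: 2157 × 6/16 = 808.875
  elongated: 2157 × 1/16 = 134.8125
χ² = Σ (O − E)² / E
  disc-shaped: (1230 − 1213.3125)² / 1213.3125 = 0.2295
  spherical: (845 − 808.875)² / 808.875 = 1.6134
  elongated: (82 − 134.8125)² / 134.8125 = 20.6892
χ² = 0.2295 + 1.6134 + 20.6892 = 22.5321 ≈ 22.532

22.532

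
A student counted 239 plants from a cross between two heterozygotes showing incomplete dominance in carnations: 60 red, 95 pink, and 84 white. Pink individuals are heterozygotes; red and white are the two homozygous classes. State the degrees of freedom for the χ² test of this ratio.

2

With incomplete dominance, a heterozygote × heterozygote cross gives a 1:2:1 phenotypic ratio.
A goodness-of-fit test with 3 phenotype classes has df = 3 − 1 = 2.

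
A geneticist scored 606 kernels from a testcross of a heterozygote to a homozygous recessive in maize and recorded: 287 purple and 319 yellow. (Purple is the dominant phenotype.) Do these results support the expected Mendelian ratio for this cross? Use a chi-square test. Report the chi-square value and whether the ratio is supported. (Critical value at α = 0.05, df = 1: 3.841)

1.690; consistent

A testcross of a heterozygote (Aa × aa) gives a 1:1 phenotypic ratio.
Under the 1:1 hypothesis (Σ ratio = 2, N = 606):
  purple: 606 × 1/2 = 303
  yellow: 606 × 1/2 = 303
χ² = Σ (O − E)² / E
  purple: (287 − 303)² / 303 = 0.8449
  yellow: (319 − 303)² / 303 = 0.8449
χ² = 0.8449 + 0.8449 = 1.6898 ≈ 1.690
Degrees of freedom = 2 − 1 = 1; critical value at α = 0.05 is 3.841.
Since 1.690 < 3.841, we fail to reject the null hypothesis — the data are consistent with the 1:1 ratio.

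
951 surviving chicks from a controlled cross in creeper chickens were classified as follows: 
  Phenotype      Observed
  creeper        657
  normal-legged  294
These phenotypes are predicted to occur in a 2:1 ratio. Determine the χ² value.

2.503

Expected counts for N = 951 under a 2:1 ratio (total parts = 3):
  creeper: 951 × 2/3 = 634
  normal-legged: 951 × 1/3 = 317
χ² = Σ (O − E)² / E
  creeper: (657 − 634)² / 634 = 0.8344
  normal-legged: (294 − 317)² / 317 = 1.6688
χ² = 0.8344 + 1.6688 = 2.5032 ≈ 2.503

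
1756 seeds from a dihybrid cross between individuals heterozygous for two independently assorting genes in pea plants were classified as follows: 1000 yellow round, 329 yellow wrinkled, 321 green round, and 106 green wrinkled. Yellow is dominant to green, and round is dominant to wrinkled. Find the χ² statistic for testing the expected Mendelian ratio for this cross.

0.487

A dihybrid F₂ with independent assortment and complete dominance at both loci gives a 9:3:3:1 phenotypic ratio.
Under the 9:3:3:1 hypothesis (Σ ratio = 16, N = 1756):
  yellow round: 1756 × 9/16 = 987.75
  yellow wrinkled: 1756 × 3/16 = 329.25
  green round: 1756 × 3/16 = 329.25
  green wrinkled: 1756 × 1/16 = 109.75
χ² = Σ (O − E)² / E
  yellow round: (1000 − 987.75)² / 987.75 = 0.1519
  yellow wrinkled: (329 − 329.25)² / 329.25 = 0.0002
  green round: (321 − 329.25)² / 329.25 = 0.2067
  green wrinkled: (106 − 109.75)² / 109.75 = 0.1281
χ² = 0.1519 + 0.0002 + 0.2067 + 0.1281 = 0.4869 ≈ 0.487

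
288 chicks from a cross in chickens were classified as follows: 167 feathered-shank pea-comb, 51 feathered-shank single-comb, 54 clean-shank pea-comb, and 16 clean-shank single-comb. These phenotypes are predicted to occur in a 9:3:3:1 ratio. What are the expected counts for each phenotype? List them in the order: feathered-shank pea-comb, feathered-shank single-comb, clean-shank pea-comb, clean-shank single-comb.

The 9:3:3:1 ratio has 16 parts, so with N = 288 the expected counts are:
  feathered-shank pea-comb: 288 × 9/16 = 162
  feathered-shank single-comb: 288 × 3/16 = 54
  clean-shank pea-comb: 288 × 3/16 = 54
  clean-shank single-comb: 288 × 1/16 = 18

162, 54, 54, 18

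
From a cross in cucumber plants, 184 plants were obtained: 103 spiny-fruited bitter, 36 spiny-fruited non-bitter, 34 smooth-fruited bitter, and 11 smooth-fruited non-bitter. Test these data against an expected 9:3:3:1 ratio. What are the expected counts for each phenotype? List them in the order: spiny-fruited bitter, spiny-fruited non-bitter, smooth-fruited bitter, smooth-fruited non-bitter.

Expected counts for N = 184 under a 9:3:3:1 ratio (total parts = 16):
  spiny-fruited bitter: 184 × 9/16 = 103.5
  spiny-fruited non-bitter: 184 × 3/16 = 34.5
  smooth-fruited bitter: 184 × 3/16 = 34.5
  smooth-fruited non-bitter: 184 × 1/16 = 11.5

103.5, 34.5, 34.5, 11.5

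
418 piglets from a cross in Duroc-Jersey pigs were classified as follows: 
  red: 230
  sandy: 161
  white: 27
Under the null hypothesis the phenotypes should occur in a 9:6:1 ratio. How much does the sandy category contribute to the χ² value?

Expected counts for N = 418 under a 9:6:1 ratio (total parts = 16):
  red: 418 × 9/16 = 235.125
  sandy: 418 × 6/16 = 156.75
  white: 418 × 1/16 = 26.125
Contribution of sandy: (161 − 156.75)² / 156.75 = 0.1152

0.115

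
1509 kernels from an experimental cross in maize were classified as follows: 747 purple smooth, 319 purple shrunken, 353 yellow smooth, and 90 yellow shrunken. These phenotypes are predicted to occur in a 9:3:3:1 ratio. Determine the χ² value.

34.355

Under the 9:3:3:1 hypothesis (Σ ratio = 16, N = 1509):
  purple smooth: 1509 × 9/16 = 848.8125
  purple shrunken: 1509 × 3/16 = 282.9375
  yellow smooth: 1509 × 3/16 = 282.9375
  yellow shrunken: 1509 × 1/16 = 94.3125
χ² = Σ (O − E)² / E
  purple smooth: (747 − 848.8125)² / 848.8125 = 12.2121
  purple shrunken: (319 − 282.9375)² / 282.9375 = 4.5964
  yellow smooth: (353 − 282.9375)² / 282.9375 = 17.3493
  yellow shrunken: (90 − 94.3125)² / 94.3125 = 0.1972
χ² = 12.2121 + 4.5964 + 17.3493 + 0.1972 = 34.355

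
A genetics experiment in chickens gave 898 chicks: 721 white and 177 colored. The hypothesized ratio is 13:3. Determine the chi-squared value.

0.544

Expected counts for N = 898 under a 13:3 ratio (total parts = 16):
  white: 898 × 13/16 = 729.625
  colored: 898 × 3/16 = 168.375
χ² = Σ (O − E)² / E
  white: (721 − 729.625)² / 729.625 = 0.1020
  colored: (177 − 168.375)² / 168.375 = 0.4418
χ² = 0.1020 + 0.4418 = 0.5438 ≈ 0.544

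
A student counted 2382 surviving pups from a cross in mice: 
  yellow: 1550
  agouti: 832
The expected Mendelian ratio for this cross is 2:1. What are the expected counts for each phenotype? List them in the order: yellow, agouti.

1588, 794

Total ratio parts = 3. Expected numbers out of 2382:
  yellow: 2382 × 2/3 = 1588
  agouti: 2382 × 1/3 = 794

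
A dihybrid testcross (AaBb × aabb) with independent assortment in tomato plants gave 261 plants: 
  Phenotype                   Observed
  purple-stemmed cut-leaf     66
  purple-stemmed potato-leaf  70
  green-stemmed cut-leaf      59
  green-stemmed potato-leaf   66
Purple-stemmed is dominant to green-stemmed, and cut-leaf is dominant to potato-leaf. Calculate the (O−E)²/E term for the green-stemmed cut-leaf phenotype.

A dihybrid testcross with independent assortment gives a 1:1:1:1 ratio.
Expected counts for N = 261 under a 1:1:1:1 ratio (total parts = 4):
  purple-stemmed cut-leaf: 261 × 1/4 = 65.25
  purple-stemmed potato-leaf: 261 × 1/4 = 65.25
  green-stemmed cut-leaf: 261 × 1/4 = 65.25
  green-stemmed potato-leaf: 261 × 1/4 = 65.25
Contribution of green-stemmed cut-leaf: (59 − 65.25)² / 65.25 = 0.5987

0.599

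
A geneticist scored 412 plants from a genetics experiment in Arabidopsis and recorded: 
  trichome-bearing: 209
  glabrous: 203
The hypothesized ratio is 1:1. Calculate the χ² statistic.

0.087

Expected counts for N = 412 under a 1:1 ratio (total parts = 2):
  trichome-bearing: 412 × 1/2 = 206
  glabrous: 412 × 1/2 = 206
χ² = Σ (O − E)² / E
  trichome-bearing: (209 − 206)² / 206 = 0.0437
  glabrous: (203 − 206)² / 206 = 0.0437
χ² = 0.0437 + 0.0437 = 0.0874 ≈ 0.087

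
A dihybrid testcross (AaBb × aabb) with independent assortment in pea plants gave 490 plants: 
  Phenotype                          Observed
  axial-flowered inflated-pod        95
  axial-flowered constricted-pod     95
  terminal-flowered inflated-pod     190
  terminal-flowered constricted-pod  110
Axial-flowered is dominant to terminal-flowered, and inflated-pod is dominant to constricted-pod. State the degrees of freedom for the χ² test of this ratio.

A dihybrid testcross with independent assortment gives a 1:1:1:1 ratio.
A goodness-of-fit test with 4 phenotype classes has df = 4 − 1 = 3.

3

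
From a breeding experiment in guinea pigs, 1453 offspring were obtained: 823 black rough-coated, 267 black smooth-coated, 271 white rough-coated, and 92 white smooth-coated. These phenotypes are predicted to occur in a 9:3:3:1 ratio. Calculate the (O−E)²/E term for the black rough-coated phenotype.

The 9:3:3:1 ratio has 16 parts, so with N = 1453 the expected counts are:
  black rough-coated: 1453 × 9/16 = 817.3125
  black smooth-coated: 1453 × 3/16 = 272.4375
  white rough-coated: 1453 × 3/16 = 272.4375
  white smooth-coated: 1453 × 1/16 = 90.8125
Contribution of black rough-coated: (823 − 817.3125)² / 817.3125 = 0.0396

0.040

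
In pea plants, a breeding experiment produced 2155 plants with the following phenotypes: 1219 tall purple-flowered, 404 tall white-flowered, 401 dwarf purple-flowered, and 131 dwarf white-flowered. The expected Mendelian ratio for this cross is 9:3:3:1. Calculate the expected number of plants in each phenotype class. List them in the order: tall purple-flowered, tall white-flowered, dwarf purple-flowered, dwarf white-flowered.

1212.1875, 404.0625, 404.0625, 134.6875

Under the 9:3:3:1 hypothesis (Σ ratio = 16, N = 2155):
  tall purple-flowered: 2155 × 9/16 = 1212.1875
  tall white-flowered: 2155 × 3/16 = 404.0625
  dwarf purple-flowered: 2155 × 3/16 = 404.0625
  dwarf white-flowered: 2155 × 1/16 = 134.6875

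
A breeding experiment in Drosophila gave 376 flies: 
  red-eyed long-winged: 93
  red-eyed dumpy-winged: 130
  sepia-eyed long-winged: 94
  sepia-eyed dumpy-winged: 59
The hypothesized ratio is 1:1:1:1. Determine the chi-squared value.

26.830

Total ratio parts = 4. Expected numbers out of 376:
  red-eyed long-winged: 376 × 1/4 = 94
  red-eyed dumpy-winged: 376 × 1/4 = 94
  sepia-eyed long-winged: 376 × 1/4 = 94
  sepia-eyed dumpy-winged: 376 × 1/4 = 94
χ² = Σ (O − E)² / E
  red-eyed long-winged: (93 − 94)² / 94 = 0.0106
  red-eyed dumpy-winged: (130 − 94)² / 94 = 13.7872
  sepia-eyed long-winged: (94 − 94)² / 94 = 0.0000
  sepia-eyed dumpy-winged: (59 − 94)² / 94 = 13.0319
χ² = 0.0106 + 13.7872 + 0.0000 + 13.0319 = 26.8297 ≈ 26.830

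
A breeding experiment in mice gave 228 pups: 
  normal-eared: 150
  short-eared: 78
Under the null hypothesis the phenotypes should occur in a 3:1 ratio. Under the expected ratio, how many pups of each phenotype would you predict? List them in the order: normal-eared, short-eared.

Under the 3:1 hypothesis (Σ ratio = 4, N = 228):
  normal-eared: 228 × 3/4 = 171
  short-eared: 228 × 1/4 = 57

171, 57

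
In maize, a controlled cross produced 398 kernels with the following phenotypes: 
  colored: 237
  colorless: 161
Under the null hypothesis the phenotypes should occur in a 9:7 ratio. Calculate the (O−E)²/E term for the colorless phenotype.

Expected counts for N = 398 under a 9:7 ratio (total parts = 16):
  colored: 398 × 9/16 = 223.875
  colorless: 398 × 7/16 = 174.125
Contribution of colorless: (161 − 174.125)² / 174.125 = 0.9893

0.989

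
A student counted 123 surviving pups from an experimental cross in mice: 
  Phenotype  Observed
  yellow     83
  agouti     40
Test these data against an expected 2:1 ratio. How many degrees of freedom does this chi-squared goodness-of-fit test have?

1

A goodness-of-fit test with 2 phenotype classes has df = 2 − 1 = 1.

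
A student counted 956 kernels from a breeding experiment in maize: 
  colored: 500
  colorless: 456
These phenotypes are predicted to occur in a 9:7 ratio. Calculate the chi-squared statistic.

6.057

The 9:7 ratio has 16 parts, so with N = 956 the expected counts are:
  colored: 956 × 9/16 = 537.75
  colorless: 956 × 7/16 = 418.25
χ² = Σ (O − E)² / E
  colored: (500 − 537.75)² / 537.75 = 2.6500
  colorless: (456 − 418.25)² / 418.25 = 3.4072
χ² = 2.6500 + 3.4072 = 6.0572 ≈ 6.057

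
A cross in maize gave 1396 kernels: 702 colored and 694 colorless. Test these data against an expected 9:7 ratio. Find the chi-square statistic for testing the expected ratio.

Total ratio parts = 16. Expected numbers out of 1396:
  colored: 1396 × 9/16 = 785.25
  colorless: 1396 × 7/16 = 610.75
χ² = Σ (O − E)² / E
  colored: (702 − 785.25)² / 785.25 = 8.8259
  colorless: (694 − 610.75)² / 610.75 = 11.3476
χ² = 8.8259 + 11.3476 = 20.1735 ≈ 20.174

20.174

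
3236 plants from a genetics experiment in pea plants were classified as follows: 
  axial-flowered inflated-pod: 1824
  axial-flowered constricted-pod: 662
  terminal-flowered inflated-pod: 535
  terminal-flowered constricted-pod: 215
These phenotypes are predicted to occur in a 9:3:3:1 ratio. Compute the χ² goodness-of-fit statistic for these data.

14.327

Under the 9:3:3:1 hypothesis (Σ ratio = 16, N = 3236):
  axial-flowered inflated-pod: 3236 × 9/16 = 1820.25
  axial-flowered constricted-pod: 3236 × 3/16 = 606.75
  terminal-flowered inflated-pod: 3236 × 3/16 = 606.75
  terminal-flowered constricted-pod: 3236 × 1/16 = 202.25
χ² = Σ (O − E)² / E
  axial-flowered inflated-pod: (1824 − 1820.25)² / 1820.25 = 0.0077
  axial-flowered constricted-pod: (662 − 606.75)² / 606.75 = 5.0310
  terminal-flowered inflated-pod: (535 − 606.75)² / 606.75 = 8.4847
  terminal-flowered constricted-pod: (215 − 202.25)² / 202.25 = 0.8038
χ² = 0.0077 + 5.0310 + 8.4847 + 0.8038 = 14.3272 ≈ 14.327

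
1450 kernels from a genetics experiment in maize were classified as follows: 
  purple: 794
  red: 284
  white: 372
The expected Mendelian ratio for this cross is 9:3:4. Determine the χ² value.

1.363

Total ratio parts = 16. Expected numbers out of 1450:
  purple: 1450 × 9/16 = 815.625
  red: 1450 × 3/16 = 271.875
  white: 1450 × 4/16 = 362.5
χ² = Σ (O − E)² / E
  purple: (794 − 815.625)² / 815.625 = 0.5734
  red: (284 − 271.875)² / 271.875 = 0.5407
  white: (372 − 362.5)² / 362.5 = 0.2490
χ² = 0.5734 + 0.5407 + 0.2490 = 1.3631 ≈ 1.363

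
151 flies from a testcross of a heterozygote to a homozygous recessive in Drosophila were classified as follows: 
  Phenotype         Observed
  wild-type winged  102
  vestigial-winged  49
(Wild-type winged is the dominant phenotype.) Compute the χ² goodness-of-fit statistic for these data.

A testcross of a heterozygote (Aa × aa) gives a 1:1 phenotypic ratio.
Under the 1:1 hypothesis (Σ ratio = 2, N = 151):
  wild-type winged: 151 × 1/2 = 75.5
  vestigial-winged: 151 × 1/2 = 75.5
χ² = Σ (O − E)² / E
  wild-type winged: (102 − 75.5)² / 75.5 = 9.3013
  vestigial-winged: (49 − 75.5)² / 75.5 = 9.3013
χ² = 9.3013 + 9.3013 = 18.6026 ≈ 18.603

18.603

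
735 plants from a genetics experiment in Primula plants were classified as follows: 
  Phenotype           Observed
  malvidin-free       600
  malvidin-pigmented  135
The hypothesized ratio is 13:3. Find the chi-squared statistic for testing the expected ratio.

Under the 13:3 hypothesis (Σ ratio = 16, N = 735):
  malvidin-free: 735 × 13/16 = 597.1875
  malvidin-pigmented: 735 × 3/16 = 137.8125
χ² = Σ (O − E)² / E
  malvidin-free: (600 − 597.1875)² / 597.1875 = 0.0132
  malvidin-pigmented: (135 − 137.8125)² / 137.8125 = 0.0574
χ² = 0.0132 + 0.0574 = 0.0706 ≈ 0.071

0.071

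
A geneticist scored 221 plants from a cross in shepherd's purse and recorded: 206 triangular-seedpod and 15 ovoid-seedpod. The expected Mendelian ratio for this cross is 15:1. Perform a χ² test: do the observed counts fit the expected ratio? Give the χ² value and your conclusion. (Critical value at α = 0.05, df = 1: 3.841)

Expected counts for N = 221 under a 15:1 ratio (total parts = 16):
  triangular-seedpod: 221 × 15/16 = 207.1875
  ovoid-seedpod: 221 × 1/16 = 13.8125
χ² = Σ (O − E)² / E
  triangular-seedpod: (206 − 207.1875)² / 207.1875 = 0.0068
  ovoid-seedpod: (15 − 13.8125)² / 13.8125 = 0.1021
χ² = 0.0068 + 0.1021 = 0.1089 ≈ 0.109
Degrees of freedom = 2 − 1 = 1; critical value at α = 0.05 is 3.841.
Since 0.109 < 3.841, we fail to reject the null hypothesis — the data are consistent with the 15:1 ratio.

0.109; consistent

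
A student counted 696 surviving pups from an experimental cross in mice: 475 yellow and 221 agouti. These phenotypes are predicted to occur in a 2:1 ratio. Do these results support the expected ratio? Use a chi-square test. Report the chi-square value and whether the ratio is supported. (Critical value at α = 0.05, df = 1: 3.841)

0.782; consistent

The 2:1 ratio has 3 parts, so with N = 696 the expected counts are:
  yellow: 696 × 2/3 = 464
  agouti: 696 × 1/3 = 232
χ² = Σ (O − E)² / E
  yellow: (475 − 464)² / 464 = 0.2608
  agouti: (221 − 232)² / 232 = 0.5216
χ² = 0.2608 + 0.5216 = 0.7824 ≈ 0.782
Degrees of freedom = 2 − 1 = 1; critical value at α = 0.05 is 3.841.
Since 0.782 < 3.841, we fail to reject the null hypothesis — the data are consistent with the 2:1 ratio.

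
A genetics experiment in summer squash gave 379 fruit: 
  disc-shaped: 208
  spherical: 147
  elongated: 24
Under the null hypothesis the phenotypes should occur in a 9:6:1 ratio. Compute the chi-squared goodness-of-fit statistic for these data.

0.298

Under the 9:6:1 hypothesis (Σ ratio = 16, N = 379):
  disc-shaped: 379 × 9/16 = 213.1875
  spherical: 379 × 6/16 = 142.125
  elongated: 379 × 1/16 = 23.6875
χ² = Σ (O − E)² / E
  disc-shaped: (208 − 213.1875)² / 213.1875 = 0.1262
  spherical: (147 − 142.125)² / 142.125 = 0.1672
  elongated: (24 − 23.6875)² / 23.6875 = 0.0041
χ² = 0.1262 + 0.1672 + 0.0041 = 0.2975 ≈ 0.298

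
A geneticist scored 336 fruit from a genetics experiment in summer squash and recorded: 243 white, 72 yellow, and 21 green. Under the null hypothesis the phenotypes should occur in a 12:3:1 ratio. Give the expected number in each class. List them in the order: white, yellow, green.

Expected counts for N = 336 under a 12:3:1 ratio (total parts = 16):
  white: 336 × 12/16 = 252
  yellow: 336 × 3/16 = 63
  green: 336 × 1/16 = 21

252, 63, 21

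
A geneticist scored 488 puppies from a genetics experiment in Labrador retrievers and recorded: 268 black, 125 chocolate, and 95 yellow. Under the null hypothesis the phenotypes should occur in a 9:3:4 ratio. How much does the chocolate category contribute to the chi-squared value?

12.265

The 9:3:4 ratio has 16 parts, so with N = 488 the expected counts are:
  black: 488 × 9/16 = 274.5
  chocolate: 488 × 3/16 = 91.5
  yellow: 488 × 4/16 = 122
Contribution of chocolate: (125 − 91.5)² / 91.5 = 12.2650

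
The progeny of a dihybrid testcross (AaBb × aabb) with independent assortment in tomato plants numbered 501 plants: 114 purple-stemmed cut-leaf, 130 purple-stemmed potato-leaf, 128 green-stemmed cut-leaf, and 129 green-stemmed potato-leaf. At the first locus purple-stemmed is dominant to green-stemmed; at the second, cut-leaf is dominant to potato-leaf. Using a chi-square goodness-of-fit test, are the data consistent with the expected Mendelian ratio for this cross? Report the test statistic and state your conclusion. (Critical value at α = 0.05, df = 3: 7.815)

A dihybrid testcross with independent assortment gives a 1:1:1:1 ratio.
Under the 1:1:1:1 hypothesis (Σ ratio = 4, N = 501):
  purple-stemmed cut-leaf: 501 × 1/4 = 125.25
  purple-stemmed potato-leaf: 501 × 1/4 = 125.25
  green-stemmed cut-leaf: 501 × 1/4 = 125.25
  green-stemmed potato-leaf: 501 × 1/4 = 125.25
χ² = Σ (O − E)² / E
  purple-stemmed cut-leaf: (114 − 125.25)² / 125.25 = 1.0105
  purple-stemmed potato-leaf: (130 − 125.25)² / 125.25 = 0.1801
  green-stemmed cut-leaf: (128 − 125.25)² / 125.25 = 0.0604
  green-stemmed potato-leaf: (129 − 125.25)² / 125.25 = 0.1123
χ² = 1.0105 + 0.1801 + 0.0604 + 0.1123 = 1.3633 ≈ 1.363
Degrees of freedom = 4 − 1 = 3; critical value at α = 0.05 is 7.815.
Since 1.363 < 7.815, we fail to reject the null hypothesis — the data are consistent with the 1:1:1:1 ratio.

1.363; consistent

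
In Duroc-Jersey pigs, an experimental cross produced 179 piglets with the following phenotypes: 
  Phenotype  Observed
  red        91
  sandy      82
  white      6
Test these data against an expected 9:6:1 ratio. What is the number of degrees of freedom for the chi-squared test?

A goodness-of-fit test with 3 phenotype classes has df = 3 − 1 = 2.

2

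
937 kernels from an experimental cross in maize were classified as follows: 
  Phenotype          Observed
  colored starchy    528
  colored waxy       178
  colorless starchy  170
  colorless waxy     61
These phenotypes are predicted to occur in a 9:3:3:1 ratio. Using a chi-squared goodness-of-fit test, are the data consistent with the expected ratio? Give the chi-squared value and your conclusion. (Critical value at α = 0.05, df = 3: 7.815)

Total ratio parts = 16. Expected numbers out of 937:
  colored starchy: 937 × 9/16 = 527.0625
  colored waxy: 937 × 3/16 = 175.6875
  colorless starchy: 937 × 3/16 = 175.6875
  colorless waxy: 937 × 1/16 = 58.5625
χ² = Σ (O − E)² / E
  colored starchy: (528 − 527.0625)² / 527.0625 = 0.0017
  colored waxy: (178 − 175.6875)² / 175.6875 = 0.0304
  colorless starchy: (170 − 175.6875)² / 175.6875 = 0.1841
  colorless waxy: (61 − 58.5625)² / 58.5625 = 0.1015
χ² = 0.0017 + 0.0304 + 0.1841 + 0.1015 = 0.3177 ≈ 0.318
Degrees of freedom = 4 − 1 = 3; critical value at α = 0.05 is 7.815.
Since 0.318 < 7.815, we fail to reject the null hypothesis — the data are consistent with the 9:3:3:1 ratio.

0.318; consistent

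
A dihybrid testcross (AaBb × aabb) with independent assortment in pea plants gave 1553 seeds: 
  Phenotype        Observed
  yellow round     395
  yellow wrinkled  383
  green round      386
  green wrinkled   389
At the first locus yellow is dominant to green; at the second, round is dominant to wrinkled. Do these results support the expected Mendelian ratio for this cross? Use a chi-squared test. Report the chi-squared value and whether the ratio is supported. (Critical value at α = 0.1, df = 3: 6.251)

A dihybrid testcross with independent assortment gives a 1:1:1:1 ratio.
The 1:1:1:1 ratio has 4 parts, so with N = 1553 the expected counts are:
  yellow round: 1553 × 1/4 = 388.25
  yellow wrinkled: 1553 × 1/4 = 388.25
  green round: 1553 × 1/4 = 388.25
  green wrinkled: 1553 × 1/4 = 388.25
χ² = Σ (O − E)² / E
  yellow round: (395 − 388.25)² / 388.25 = 0.1174
  yellow wrinkled: (383 − 388.25)² / 388.25 = 0.0710
  green round: (386 − 388.25)² / 388.25 = 0.0130
  green wrinkled: (389 − 388.25)² / 388.25 = 0.0014
χ² = 0.1174 + 0.0710 + 0.0130 + 0.0014 = 0.2028 ≈ 0.203
Degrees of freedom = 4 − 1 = 3; critical value at α = 0.1 is 6.251.
Since 0.203 < 6.251, we fail to reject the null hypothesis — the data are consistent with the 1:1:1:1 ratio.

0.203; consistent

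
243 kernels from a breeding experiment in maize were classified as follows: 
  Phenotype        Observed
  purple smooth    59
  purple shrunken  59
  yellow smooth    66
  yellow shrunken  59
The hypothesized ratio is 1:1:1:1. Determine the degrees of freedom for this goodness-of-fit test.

3

A goodness-of-fit test with 4 phenotype classes has df = 4 − 1 = 3.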